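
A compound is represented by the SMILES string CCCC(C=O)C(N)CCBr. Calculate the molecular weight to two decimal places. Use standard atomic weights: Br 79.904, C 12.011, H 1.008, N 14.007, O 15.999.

First, the molecular formula is C8H16BrNO (counting implicit H from valence).
  Br: 1 × 79.904 = 79.904
  C: 8 × 12.011 = 96.088
  H: 16 × 1.008 = 16.128
  N: 1 × 14.007 = 14.007
  O: 1 × 15.999 = 15.999
Sum: 1×79.904 + 8×12.011 + 16×1.008 + 1×14.007 + 1×15.999 = 222.126 → 222.13 g/mol.

222.13 g/mol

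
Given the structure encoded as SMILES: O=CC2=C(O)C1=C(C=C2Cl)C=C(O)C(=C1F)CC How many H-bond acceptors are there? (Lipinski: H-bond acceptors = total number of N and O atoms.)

N atoms: 0; O atoms: 3.
Lipinski HBA = 0 + 3 = 3.

3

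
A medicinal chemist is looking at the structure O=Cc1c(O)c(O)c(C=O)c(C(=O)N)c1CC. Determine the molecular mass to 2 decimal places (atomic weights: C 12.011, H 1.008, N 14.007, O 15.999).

237.21 g/mol

First, the molecular formula is C11H11NO5 (counting implicit H from valence).
  C: 11 × 12.011 = 132.121
  H: 11 × 1.008 = 11.088
  N: 1 × 14.007 = 14.007
  O: 5 × 15.999 = 79.995
Sum: 11×12.011 + 11×1.008 + 1×14.007 + 5×15.999 = 237.211 → 237.21 g/mol.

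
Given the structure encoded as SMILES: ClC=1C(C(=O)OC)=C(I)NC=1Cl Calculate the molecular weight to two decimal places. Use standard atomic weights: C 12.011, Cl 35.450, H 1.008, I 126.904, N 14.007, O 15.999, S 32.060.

319.91 g/mol

First, the molecular formula is C6H4Cl2INO2 (counting implicit H from valence).
  C: 6 × 12.011 = 72.066
  Cl: 2 × 35.450 = 70.900
  H: 4 × 1.008 = 4.032
  I: 1 × 126.904 = 126.904
  N: 1 × 14.007 = 14.007
  O: 2 × 15.999 = 31.998
Sum: 6×12.011 + 2×35.450 + 4×1.008 + 1×126.904 + 1×14.007 + 2×15.999 = 319.907 → 319.91 g/mol.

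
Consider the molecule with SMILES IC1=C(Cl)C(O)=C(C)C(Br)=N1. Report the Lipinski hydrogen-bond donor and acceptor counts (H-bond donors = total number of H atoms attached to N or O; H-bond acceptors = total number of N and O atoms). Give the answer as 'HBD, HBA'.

Donors: find every N or O and count the H atoms it carries.
  atom 6 (O): bond orders sum to 1 → 1 H
  atom 11 (N): bond orders sum to 3 → 0 H
Lipinski HBD = 1.
Acceptors: N atoms = 1, O atoms = 1 → HBA = 2.

1, 2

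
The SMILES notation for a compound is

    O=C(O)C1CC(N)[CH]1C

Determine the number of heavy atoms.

Every atom symbol written in the SMILES (organic subset) is one heavy atom; implicit H are not written.
Heavy atoms by element → C:6, N:1, O:2.
Total: 9.

9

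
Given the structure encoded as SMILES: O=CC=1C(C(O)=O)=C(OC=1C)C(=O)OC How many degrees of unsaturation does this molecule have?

6

Degree of unsaturation = (number of rings) + (number of π bonds).
Ring closures in the SMILES: 1.
π bonds: 5 double bonds (each 1 DoU) → 5 DoU from unsaturation.
Total DoU = 1 + 5 = 6.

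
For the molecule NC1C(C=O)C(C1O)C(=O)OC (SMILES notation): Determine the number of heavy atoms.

Every atom symbol written in the SMILES (organic subset) is one heavy atom; implicit H are not written.
Heavy atoms by element → C:7, N:1, O:4.
Total: 12.

12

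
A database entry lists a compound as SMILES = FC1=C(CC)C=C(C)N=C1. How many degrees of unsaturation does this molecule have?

4

Degree of unsaturation = (number of rings) + (number of π bonds).
Ring closures in the SMILES: 1.
π bonds: 3 double bonds (each 1 DoU) → 3 DoU from unsaturation.
Total DoU = 1 + 3 = 4.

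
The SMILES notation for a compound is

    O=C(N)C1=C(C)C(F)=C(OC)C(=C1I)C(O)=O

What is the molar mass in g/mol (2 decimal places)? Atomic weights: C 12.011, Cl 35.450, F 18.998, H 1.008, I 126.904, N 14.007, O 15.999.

First, the molecular formula is C10H9FINO4 (counting implicit H from valence).
  C: 10 × 12.011 = 120.110
  F: 1 × 18.998 = 18.998
  H: 9 × 1.008 = 9.072
  I: 1 × 126.904 = 126.904
  N: 1 × 14.007 = 14.007
  O: 4 × 15.999 = 63.996
Sum: 10×12.011 + 1×18.998 + 9×1.008 + 1×126.904 + 1×14.007 + 4×15.999 = 353.087 → 353.09 g/mol.

353.09 g/mol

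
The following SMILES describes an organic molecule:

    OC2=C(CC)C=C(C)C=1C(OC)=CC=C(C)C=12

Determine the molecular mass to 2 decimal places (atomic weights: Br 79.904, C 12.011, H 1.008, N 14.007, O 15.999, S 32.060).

230.31 g/mol

First, the molecular formula is C15H18O2 (counting implicit H from valence).
  C: 15 × 12.011 = 180.165
  H: 18 × 1.008 = 18.144
  O: 2 × 15.999 = 31.998
Sum: 15×12.011 + 18×1.008 + 2×15.999 = 230.307 → 230.31 g/mol.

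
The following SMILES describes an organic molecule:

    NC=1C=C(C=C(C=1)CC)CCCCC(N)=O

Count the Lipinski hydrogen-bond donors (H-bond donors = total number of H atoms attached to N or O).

Donors: find every N or O and count the H atoms it carries.
  atom 1 (N): bond orders sum to 1 → 2 H
  atom 15 (N): bond orders sum to 1 → 2 H
  atom 16 (O): bond orders sum to 2 → 0 H
Lipinski HBD = 4.

4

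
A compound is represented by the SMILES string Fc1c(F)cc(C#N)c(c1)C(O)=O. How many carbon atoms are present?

8

Count every carbon token in the SMILES (each C, including those in ring-closure positions and inside branches).
Carbon count: 8.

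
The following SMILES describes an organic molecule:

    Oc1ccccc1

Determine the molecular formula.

Walk through each heavy atom and fill implicit hydrogens from standard valence (C 4, N 3, O 2, S 2, halogen 1); for lowercase aromatic atoms, an aromatic c carries 1 H when it has two neighbours and 0 H with three, and aromatic n carries 0 H:
  atom 1: O, bond orders sum to 1 (valence 2) → 1 H
  atom 2: aromatic c, 3 neighbours → 0 H
  atom 3: aromatic c, 2 neighbours → 1 H
  atom 4: aromatic c, 2 neighbours → 1 H
  atom 5: aromatic c, 2 neighbours → 1 H
  atom 6: aromatic c, 2 neighbours → 1 H
  atom 7: aromatic c, 2 neighbours → 1 H
Totals → C:6, H:6, O:1.
In Hill order: C6H6O.

C6H6O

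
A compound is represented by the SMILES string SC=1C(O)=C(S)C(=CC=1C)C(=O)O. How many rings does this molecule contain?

1

In SMILES, each pair of matching ring-closure digits denotes one ring-closing bond; the number of such bonds equals the number of independent rings.
Ring-closure bonds here: 1.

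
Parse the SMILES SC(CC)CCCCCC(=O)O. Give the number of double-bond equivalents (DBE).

1

Degree of unsaturation = (number of rings) + (number of π bonds).
Ring closures in the SMILES: 0.
π bonds: 1 double bond (each 1 DoU) → 1 DoU from unsaturation.
Total DoU = 0 + 1 = 1.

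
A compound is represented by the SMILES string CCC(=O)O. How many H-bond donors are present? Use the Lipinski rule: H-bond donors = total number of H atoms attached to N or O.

Donors: find every N or O and count the H atoms it carries.
  atom 4 (O): bond orders sum to 2 → 0 H
  atom 5 (O): bond orders sum to 1 → 1 H
Lipinski HBD = 1.

1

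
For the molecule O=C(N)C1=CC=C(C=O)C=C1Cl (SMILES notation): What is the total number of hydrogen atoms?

Walk through each heavy atom and fill implicit hydrogens from standard valence (C 4, N 3, O 2, S 2, halogen 1):
  atom 1: O, bond orders sum to 2 (valence 2) → 0 H
  atom 2: C, bond orders sum to 4 (valence 4) → 0 H
  atom 3: N, bond orders sum to 1 (valence 3) → 2 H
  atom 4: C, bond orders sum to 4 (valence 4) → 0 H
  atom 5: C, bond orders sum to 3 (valence 4) → 1 H
  atom 6: C, bond orders sum to 3 (valence 4) → 1 H
  atom 7: C, bond orders sum to 4 (valence 4) → 0 H
  atom 8: C, bond orders sum to 3 (valence 4) → 1 H
  atom 9: O, bond orders sum to 2 (valence 2) → 0 H
  atom 10: C, bond orders sum to 3 (valence 4) → 1 H
  atom 11: C, bond orders sum to 4 (valence 4) → 0 H
  atom 12: Cl (halogen, monovalent) → 0 H
Total hydrogens: 6.

6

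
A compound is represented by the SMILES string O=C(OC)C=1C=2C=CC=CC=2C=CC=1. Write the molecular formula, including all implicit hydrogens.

C12H10O2

Walk through each heavy atom and fill implicit hydrogens from standard valence (C 4, N 3, O 2, S 2, halogen 1):
  atom 1: O, bond orders sum to 2 (valence 2) → 0 H
  atom 2: C, bond orders sum to 4 (valence 4) → 0 H
  atom 3: O, bond orders sum to 2 (valence 2) → 0 H
  atom 4: C, bond orders sum to 1 (valence 4) → 3 H
  atom 5: C, bond orders sum to 4 (valence 4) → 0 H
  atom 6: C, bond orders sum to 4 (valence 4) → 0 H
  atom 7: C, bond orders sum to 3 (valence 4) → 1 H
  atom 8: C, bond orders sum to 3 (valence 4) → 1 H
  atom 9: C, bond orders sum to 3 (valence 4) → 1 H
  atom 10: C, bond orders sum to 3 (valence 4) → 1 H
  atom 11: C, bond orders sum to 4 (valence 4) → 0 H
  atom 12: C, bond orders sum to 3 (valence 4) → 1 H
  atom 13: C, bond orders sum to 3 (valence 4) → 1 H
  atom 14: C, bond orders sum to 3 (valence 4) → 1 H
Totals → C:12, H:10, O:2.
In Hill order: C12H10O2.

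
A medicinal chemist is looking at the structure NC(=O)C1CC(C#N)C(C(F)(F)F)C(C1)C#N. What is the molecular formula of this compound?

C10H10F3N3O

Walk through each heavy atom and fill implicit hydrogens from standard valence (C 4, N 3, O 2, S 2, halogen 1):
  atom 1: N, bond orders sum to 1 (valence 3) → 2 H
  atom 2: C, bond orders sum to 4 (valence 4) → 0 H
  atom 3: O, bond orders sum to 2 (valence 2) → 0 H
  atom 4: C, bond orders sum to 3 (valence 4) → 1 H
  atom 5: C, bond orders sum to 2 (valence 4) → 2 H
  atom 6: C, bond orders sum to 3 (valence 4) → 1 H
  atom 7: C, bond orders sum to 4 (valence 4) → 0 H
  atom 8: N, bond orders sum to 3 (valence 3) → 0 H
  atom 9: C, bond orders sum to 3 (valence 4) → 1 H
  atom 10: C, bond orders sum to 4 (valence 4) → 0 H
  atom 11: F (halogen, monovalent) → 0 H
  atom 12: F (halogen, monovalent) → 0 H
  atom 13: F (halogen, monovalent) → 0 H
  atom 14: C, bond orders sum to 3 (valence 4) → 1 H
  atom 15: C, bond orders sum to 2 (valence 4) → 2 H
  atom 16: C, bond orders sum to 4 (valence 4) → 0 H
  atom 17: N, bond orders sum to 3 (valence 3) → 0 H
Totals → C:10, H:10, F:3, N:3, O:1.
In Hill order: C10H10F3N3O.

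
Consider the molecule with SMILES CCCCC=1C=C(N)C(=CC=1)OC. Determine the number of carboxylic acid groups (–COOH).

Scan the SMILES for the carboxylic acid motif — none present.
Groups that are present: 1 ether, 1 primary amine.

0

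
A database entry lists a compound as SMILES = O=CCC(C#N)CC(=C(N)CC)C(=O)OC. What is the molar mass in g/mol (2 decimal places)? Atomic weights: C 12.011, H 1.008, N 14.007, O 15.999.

224.26 g/mol

First, the molecular formula is C11H16N2O3 (counting implicit H from valence).
  C: 11 × 12.011 = 132.121
  H: 16 × 1.008 = 16.128
  N: 2 × 14.007 = 28.014
  O: 3 × 15.999 = 47.997
Sum: 11×12.011 + 16×1.008 + 2×14.007 + 3×15.999 = 224.260 → 224.26 g/mol.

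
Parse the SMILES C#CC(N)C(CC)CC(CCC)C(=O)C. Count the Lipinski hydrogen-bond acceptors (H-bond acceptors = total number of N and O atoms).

2

N atoms: 1; O atoms: 1.
Lipinski HBA = 1 + 1 = 2.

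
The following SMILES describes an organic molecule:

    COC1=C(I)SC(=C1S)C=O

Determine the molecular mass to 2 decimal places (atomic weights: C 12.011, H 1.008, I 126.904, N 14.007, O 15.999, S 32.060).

300.13 g/mol

First, the molecular formula is C6H5IO2S2 (counting implicit H from valence).
  C: 6 × 12.011 = 72.066
  H: 5 × 1.008 = 5.040
  I: 1 × 126.904 = 126.904
  O: 2 × 15.999 = 31.998
  S: 2 × 32.060 = 64.120
Sum: 6×12.011 + 5×1.008 + 1×126.904 + 2×15.999 + 2×32.060 = 300.128 → 300.13 g/mol.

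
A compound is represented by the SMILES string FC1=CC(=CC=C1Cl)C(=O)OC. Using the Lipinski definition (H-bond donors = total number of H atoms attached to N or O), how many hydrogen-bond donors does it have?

0

Donors: find every N or O and count the H atoms it carries.
  atom 10 (O): bond orders sum to 2 → 0 H
  atom 11 (O): bond orders sum to 2 → 0 H
Lipinski HBD = 0.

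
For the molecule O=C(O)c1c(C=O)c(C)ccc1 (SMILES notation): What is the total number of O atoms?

3

Scan the SMILES for O atoms (remember two-letter symbols like Cl and Br are single atoms).
Oxygen count: 3.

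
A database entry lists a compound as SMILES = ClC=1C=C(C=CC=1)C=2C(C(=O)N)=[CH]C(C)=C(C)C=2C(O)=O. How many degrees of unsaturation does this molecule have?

Degree of unsaturation = (number of rings) + (number of π bonds).
Ring closures in the SMILES: 2.
π bonds: 8 double bonds (each 1 DoU) → 8 DoU from unsaturation.
Total DoU = 2 + 8 = 10.

10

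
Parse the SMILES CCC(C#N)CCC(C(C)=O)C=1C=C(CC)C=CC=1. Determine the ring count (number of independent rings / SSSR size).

1

In SMILES, each pair of matching ring-closure digits denotes one ring-closing bond; the number of such bonds equals the number of independent rings.
Ring-closure bonds here: 1.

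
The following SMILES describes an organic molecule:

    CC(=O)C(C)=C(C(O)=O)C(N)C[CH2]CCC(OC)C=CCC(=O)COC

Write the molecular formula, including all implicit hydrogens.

Walk through each heavy atom and fill implicit hydrogens from standard valence (C 4, N 3, O 2, S 2, halogen 1):
  atom 1: C, bond orders sum to 1 (valence 4) → 3 H
  atom 2: C, bond orders sum to 4 (valence 4) → 0 H
  atom 3: O, bond orders sum to 2 (valence 2) → 0 H
  atom 4: C, bond orders sum to 4 (valence 4) → 0 H
  atom 5: C, bond orders sum to 1 (valence 4) → 3 H
  atom 6: C, bond orders sum to 4 (valence 4) → 0 H
  atom 7: C, bond orders sum to 4 (valence 4) → 0 H
  atom 8: O, bond orders sum to 1 (valence 2) → 1 H
  atom 9: O, bond orders sum to 2 (valence 2) → 0 H
  atom 10: C, bond orders sum to 3 (valence 4) → 1 H
  atom 11: N, bond orders sum to 1 (valence 3) → 2 H
  atom 12: C, bond orders sum to 2 (valence 4) → 2 H
  atom 13: C with explicit H count 2
  atom 14: C, bond orders sum to 2 (valence 4) → 2 H
  atom 15: C, bond orders sum to 2 (valence 4) → 2 H
  atom 16: C, bond orders sum to 3 (valence 4) → 1 H
  atom 17: O, bond orders sum to 2 (valence 2) → 0 H
  atom 18: C, bond orders sum to 1 (valence 4) → 3 H
  atom 19: C, bond orders sum to 3 (valence 4) → 1 H
  atom 20: C, bond orders sum to 3 (valence 4) → 1 H
  atom 21: C, bond orders sum to 2 (valence 4) → 2 H
  atom 22: C, bond orders sum to 4 (valence 4) → 0 H
  atom 23: O, bond orders sum to 2 (valence 2) → 0 H
  atom 24: C, bond orders sum to 2 (valence 4) → 2 H
  atom 25: O, bond orders sum to 2 (valence 2) → 0 H
  atom 26: C, bond orders sum to 1 (valence 4) → 3 H
Totals → C:19, H:31, N:1, O:6.
In Hill order: C19H31NO6.

C19H31NO6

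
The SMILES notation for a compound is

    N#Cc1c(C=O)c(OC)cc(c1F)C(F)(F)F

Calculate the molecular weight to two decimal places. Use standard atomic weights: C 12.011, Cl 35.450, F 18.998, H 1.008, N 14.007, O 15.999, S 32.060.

First, the molecular formula is C10H5F4NO2 (counting implicit H from valence).
  C: 10 × 12.011 = 120.110
  F: 4 × 18.998 = 75.992
  H: 5 × 1.008 = 5.040
  N: 1 × 14.007 = 14.007
  O: 2 × 15.999 = 31.998
Sum: 10×12.011 + 4×18.998 + 5×1.008 + 1×14.007 + 2×15.999 = 247.147 → 247.15 g/mol.

247.15 g/mol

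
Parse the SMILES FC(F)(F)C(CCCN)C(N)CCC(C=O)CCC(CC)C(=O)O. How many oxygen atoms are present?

3

Scan the SMILES for O atoms (remember two-letter symbols like Cl and Br are single atoms).
Oxygen count: 3.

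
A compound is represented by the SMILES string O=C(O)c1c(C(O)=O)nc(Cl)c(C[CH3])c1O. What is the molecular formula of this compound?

C9H8ClNO5

Walk through each heavy atom and fill implicit hydrogens from standard valence (C 4, N 3, O 2, S 2, halogen 1); for lowercase aromatic atoms, an aromatic c carries 1 H when it has two neighbours and 0 H with three, and aromatic n carries 0 H:
  atom 1: O, bond orders sum to 2 (valence 2) → 0 H
  atom 2: C, bond orders sum to 4 (valence 4) → 0 H
  atom 3: O, bond orders sum to 1 (valence 2) → 1 H
  atom 4: aromatic c, 3 neighbours → 0 H
  atom 5: aromatic c, 3 neighbours → 0 H
  atom 6: C, bond orders sum to 4 (valence 4) → 0 H
  atom 7: O, bond orders sum to 1 (valence 2) → 1 H
  atom 8: O, bond orders sum to 2 (valence 2) → 0 H
  atom 9: aromatic n, 2 neighbours → 0 H
  atom 10: aromatic c, 3 neighbours → 0 H
  atom 11: Cl (halogen, monovalent) → 0 H
  atom 12: aromatic c, 3 neighbours → 0 H
  atom 13: C, bond orders sum to 2 (valence 4) → 2 H
  atom 14: C with explicit H count 3
  atom 15: aromatic c, 3 neighbours → 0 H
  atom 16: O, bond orders sum to 1 (valence 2) → 1 H
Totals → C:9, H:8, Cl:1, N:1, O:5.
In Hill order: C9H8ClNO5.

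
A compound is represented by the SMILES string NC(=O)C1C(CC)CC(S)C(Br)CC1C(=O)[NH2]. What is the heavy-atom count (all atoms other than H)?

17

Every atom symbol written in the SMILES (organic subset) is one heavy atom; implicit H are not written.
Heavy atoms by element → Br:1, C:11, N:2, O:2, S:1.
Total: 17.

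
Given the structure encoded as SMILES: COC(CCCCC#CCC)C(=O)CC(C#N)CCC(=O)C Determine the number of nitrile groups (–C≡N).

1

The nitrile motif appears at heavy-atom position 16 in the SMILES.
Other groups present: 1 alkyne, 1 ether, 2 ketone.
Nitrile count: 1.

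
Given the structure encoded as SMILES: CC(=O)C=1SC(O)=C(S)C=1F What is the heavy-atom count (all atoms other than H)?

11

Every atom symbol written in the SMILES (organic subset) is one heavy atom; implicit H are not written.
Heavy atoms by element → C:6, F:1, O:2, S:2.
Total: 11.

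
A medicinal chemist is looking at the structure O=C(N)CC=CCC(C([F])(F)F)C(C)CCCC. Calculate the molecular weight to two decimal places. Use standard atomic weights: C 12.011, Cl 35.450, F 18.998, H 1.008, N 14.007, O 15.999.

265.32 g/mol

First, the molecular formula is C13H22F3NO (counting implicit H from valence).
  C: 13 × 12.011 = 156.143
  F: 3 × 18.998 = 56.994
  H: 22 × 1.008 = 22.176
  N: 1 × 14.007 = 14.007
  O: 1 × 15.999 = 15.999
Sum: 13×12.011 + 3×18.998 + 22×1.008 + 1×14.007 + 1×15.999 = 265.319 → 265.32 g/mol.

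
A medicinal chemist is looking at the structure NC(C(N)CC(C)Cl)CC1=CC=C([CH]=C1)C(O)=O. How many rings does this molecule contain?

1

In SMILES, each pair of matching ring-closure digits denotes one ring-closing bond; the number of such bonds equals the number of independent rings.
Ring-closure bonds here: 1.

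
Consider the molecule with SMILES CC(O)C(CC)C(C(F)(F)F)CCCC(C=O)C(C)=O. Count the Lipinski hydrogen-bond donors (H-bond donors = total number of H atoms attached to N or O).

Donors: find every N or O and count the H atoms it carries.
  atom 3 (O): bond orders sum to 1 → 1 H
  atom 17 (O): bond orders sum to 2 → 0 H
  atom 20 (O): bond orders sum to 2 → 0 H
Lipinski HBD = 1.

1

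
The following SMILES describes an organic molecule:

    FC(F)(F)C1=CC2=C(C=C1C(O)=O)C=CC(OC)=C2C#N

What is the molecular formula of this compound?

C14H8F3NO3

Walk through each heavy atom and fill implicit hydrogens from standard valence (C 4, N 3, O 2, S 2, halogen 1):
  atom 1: F (halogen, monovalent) → 0 H
  atom 2: C, bond orders sum to 4 (valence 4) → 0 H
  atom 3: F (halogen, monovalent) → 0 H
  atom 4: F (halogen, monovalent) → 0 H
  atom 5: C, bond orders sum to 4 (valence 4) → 0 H
  atom 6: C, bond orders sum to 3 (valence 4) → 1 H
  atom 7: C, bond orders sum to 4 (valence 4) → 0 H
  atom 8: C, bond orders sum to 4 (valence 4) → 0 H
  atom 9: C, bond orders sum to 3 (valence 4) → 1 H
  atom 10: C, bond orders sum to 4 (valence 4) → 0 H
  atom 11: C, bond orders sum to 4 (valence 4) → 0 H
  atom 12: O, bond orders sum to 1 (valence 2) → 1 H
  atom 13: O, bond orders sum to 2 (valence 2) → 0 H
  atom 14: C, bond orders sum to 3 (valence 4) → 1 H
  atom 15: C, bond orders sum to 3 (valence 4) → 1 H
  atom 16: C, bond orders sum to 4 (valence 4) → 0 H
  atom 17: O, bond orders sum to 2 (valence 2) → 0 H
  atom 18: C, bond orders sum to 1 (valence 4) → 3 H
  atom 19: C, bond orders sum to 4 (valence 4) → 0 H
  atom 20: C, bond orders sum to 4 (valence 4) → 0 H
  atom 21: N, bond orders sum to 3 (valence 3) → 0 H
Totals → C:14, H:8, F:3, N:1, O:3.
In Hill order: C14H8F3NO3.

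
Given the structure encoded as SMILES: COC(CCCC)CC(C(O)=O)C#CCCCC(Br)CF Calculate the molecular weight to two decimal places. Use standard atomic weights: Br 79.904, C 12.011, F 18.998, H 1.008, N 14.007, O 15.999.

First, the molecular formula is C16H26BrFO3 (counting implicit H from valence).
  Br: 1 × 79.904 = 79.904
  C: 16 × 12.011 = 192.176
  F: 1 × 18.998 = 18.998
  H: 26 × 1.008 = 26.208
  O: 3 × 15.999 = 47.997
Sum: 1×79.904 + 16×12.011 + 1×18.998 + 26×1.008 + 3×15.999 = 365.283 → 365.28 g/mol.

365.28 g/mol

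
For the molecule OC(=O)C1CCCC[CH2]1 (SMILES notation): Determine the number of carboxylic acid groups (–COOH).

1

The carboxylic acid motif appears at heavy-atom position 2 in the SMILES.
Carboxylic acid count: 1.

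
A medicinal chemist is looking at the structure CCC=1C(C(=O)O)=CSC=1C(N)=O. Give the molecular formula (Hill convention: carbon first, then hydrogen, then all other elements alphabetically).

C8H9NO3S

Walk through each heavy atom and fill implicit hydrogens from standard valence (C 4, N 3, O 2, S 2, halogen 1):
  atom 1: C, bond orders sum to 1 (valence 4) → 3 H
  atom 2: C, bond orders sum to 2 (valence 4) → 2 H
  atom 3: C, bond orders sum to 4 (valence 4) → 0 H
  atom 4: C, bond orders sum to 4 (valence 4) → 0 H
  atom 5: C, bond orders sum to 4 (valence 4) → 0 H
  atom 6: O, bond orders sum to 2 (valence 2) → 0 H
  atom 7: O, bond orders sum to 1 (valence 2) → 1 H
  atom 8: C, bond orders sum to 3 (valence 4) → 1 H
  atom 9: S, bond orders sum to 2 (valence 2) → 0 H
  atom 10: C, bond orders sum to 4 (valence 4) → 0 H
  atom 11: C, bond orders sum to 4 (valence 4) → 0 H
  atom 12: N, bond orders sum to 1 (valence 3) → 2 H
  atom 13: O, bond orders sum to 2 (valence 2) → 0 H
Totals → C:8, H:9, N:1, O:3, S:1.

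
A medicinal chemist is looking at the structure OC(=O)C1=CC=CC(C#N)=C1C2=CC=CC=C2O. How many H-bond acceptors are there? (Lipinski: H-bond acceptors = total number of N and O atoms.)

N atoms: 1; O atoms: 3.
Lipinski HBA = 1 + 3 = 4.

4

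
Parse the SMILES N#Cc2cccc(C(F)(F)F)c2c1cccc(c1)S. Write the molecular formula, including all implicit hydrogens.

C14H8F3NS

Walk through each heavy atom and fill implicit hydrogens from standard valence (C 4, N 3, O 2, S 2, halogen 1); for lowercase aromatic atoms, an aromatic c carries 1 H when it has two neighbours and 0 H with three, and aromatic n carries 0 H:
  atom 1: N, bond orders sum to 3 (valence 3) → 0 H
  atom 2: C, bond orders sum to 4 (valence 4) → 0 H
  atom 3: aromatic c, 3 neighbours → 0 H
  atom 4: aromatic c, 2 neighbours → 1 H
  atom 5: aromatic c, 2 neighbours → 1 H
  atom 6: aromatic c, 2 neighbours → 1 H
  atom 7: aromatic c, 3 neighbours → 0 H
  atom 8: C, bond orders sum to 4 (valence 4) → 0 H
  atom 9: F (halogen, monovalent) → 0 H
  atom 10: F (halogen, monovalent) → 0 H
  atom 11: F (halogen, monovalent) → 0 H
  atom 12: aromatic c, 3 neighbours → 0 H
  atom 13: aromatic c, 3 neighbours → 0 H
  atom 14: aromatic c, 2 neighbours → 1 H
  atom 15: aromatic c, 2 neighbours → 1 H
  atom 16: aromatic c, 2 neighbours → 1 H
  atom 17: aromatic c, 3 neighbours → 0 H
  atom 18: aromatic c, 2 neighbours → 1 H
  atom 19: S, bond orders sum to 1 (valence 2) → 1 H
Totals → C:14, H:8, F:3, N:1, S:1.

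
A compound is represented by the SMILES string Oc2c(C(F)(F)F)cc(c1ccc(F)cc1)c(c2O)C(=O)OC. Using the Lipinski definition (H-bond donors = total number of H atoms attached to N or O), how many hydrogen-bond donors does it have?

2

Donors: find every N or O and count the H atoms it carries.
  atom 1 (O): bond orders sum to 1 → 1 H
  atom 19 (O): bond orders sum to 1 → 1 H
  atom 21 (O): bond orders sum to 2 → 0 H
  atom 22 (O): bond orders sum to 2 → 0 H
Lipinski HBD = 2.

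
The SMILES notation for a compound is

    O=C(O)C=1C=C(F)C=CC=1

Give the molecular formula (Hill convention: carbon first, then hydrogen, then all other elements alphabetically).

C7H5FO2

Walk through each heavy atom and fill implicit hydrogens from standard valence (C 4, N 3, O 2, S 2, halogen 1):
  atom 1: O, bond orders sum to 2 (valence 2) → 0 H
  atom 2: C, bond orders sum to 4 (valence 4) → 0 H
  atom 3: O, bond orders sum to 1 (valence 2) → 1 H
  atom 4: C, bond orders sum to 4 (valence 4) → 0 H
  atom 5: C, bond orders sum to 3 (valence 4) → 1 H
  atom 6: C, bond orders sum to 4 (valence 4) → 0 H
  atom 7: F (halogen, monovalent) → 0 H
  atom 8: C, bond orders sum to 3 (valence 4) → 1 H
  atom 9: C, bond orders sum to 3 (valence 4) → 1 H
  atom 10: C, bond orders sum to 3 (valence 4) → 1 H
Totals → C:7, H:5, F:1, O:2.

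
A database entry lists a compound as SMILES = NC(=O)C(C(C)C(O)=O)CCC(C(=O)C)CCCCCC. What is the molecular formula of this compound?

C16H29NO4

Walk through each heavy atom and fill implicit hydrogens from standard valence (C 4, N 3, O 2, S 2, halogen 1):
  atom 1: N, bond orders sum to 1 (valence 3) → 2 H
  atom 2: C, bond orders sum to 4 (valence 4) → 0 H
  atom 3: O, bond orders sum to 2 (valence 2) → 0 H
  atom 4: C, bond orders sum to 3 (valence 4) → 1 H
  atom 5: C, bond orders sum to 3 (valence 4) → 1 H
  atom 6: C, bond orders sum to 1 (valence 4) → 3 H
  atom 7: C, bond orders sum to 4 (valence 4) → 0 H
  atom 8: O, bond orders sum to 1 (valence 2) → 1 H
  atom 9: O, bond orders sum to 2 (valence 2) → 0 H
  atom 10: C, bond orders sum to 2 (valence 4) → 2 H
  atom 11: C, bond orders sum to 2 (valence 4) → 2 H
  atom 12: C, bond orders sum to 3 (valence 4) → 1 H
  atom 13: C, bond orders sum to 4 (valence 4) → 0 H
  atom 14: O, bond orders sum to 2 (valence 2) → 0 H
  atom 15: C, bond orders sum to 1 (valence 4) → 3 H
  atom 16: C, bond orders sum to 2 (valence 4) → 2 H
  atom 17: C, bond orders sum to 2 (valence 4) → 2 H
  atom 18: C, bond orders sum to 2 (valence 4) → 2 H
  atom 19: C, bond orders sum to 2 (valence 4) → 2 H
  atom 20: C, bond orders sum to 2 (valence 4) → 2 H
  atom 21: C, bond orders sum to 1 (valence 4) → 3 H
Totals → C:16, H:29, N:1, O:4.
In Hill order: C16H29NO4.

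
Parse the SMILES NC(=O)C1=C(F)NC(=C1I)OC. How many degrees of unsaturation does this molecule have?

Degree of unsaturation = (number of rings) + (number of π bonds).
Ring closures in the SMILES: 1.
π bonds: 3 double bonds (each 1 DoU) → 3 DoU from unsaturation.
Total DoU = 1 + 3 = 4.

4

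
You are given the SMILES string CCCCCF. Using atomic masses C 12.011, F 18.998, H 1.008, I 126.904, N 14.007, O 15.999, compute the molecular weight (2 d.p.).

90.14 g/mol

First, the molecular formula is C5H11F (counting implicit H from valence).
  C: 5 × 12.011 = 60.055
  F: 1 × 18.998 = 18.998
  H: 11 × 1.008 = 11.088
Sum: 5×12.011 + 1×18.998 + 11×1.008 = 90.141 → 90.14 g/mol.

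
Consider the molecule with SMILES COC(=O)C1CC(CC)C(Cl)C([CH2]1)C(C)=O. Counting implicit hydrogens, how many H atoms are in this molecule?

19

Walk through each heavy atom and fill implicit hydrogens from standard valence (C 4, N 3, O 2, S 2, halogen 1):
  atom 1: C, bond orders sum to 1 (valence 4) → 3 H
  atom 2: O, bond orders sum to 2 (valence 2) → 0 H
  atom 3: C, bond orders sum to 4 (valence 4) → 0 H
  atom 4: O, bond orders sum to 2 (valence 2) → 0 H
  atom 5: C, bond orders sum to 3 (valence 4) → 1 H
  atom 6: C, bond orders sum to 2 (valence 4) → 2 H
  atom 7: C, bond orders sum to 3 (valence 4) → 1 H
  atom 8: C, bond orders sum to 2 (valence 4) → 2 H
  atom 9: C, bond orders sum to 1 (valence 4) → 3 H
  atom 10: C, bond orders sum to 3 (valence 4) → 1 H
  atom 11: Cl (halogen, monovalent) → 0 H
  atom 12: C, bond orders sum to 3 (valence 4) → 1 H
  atom 13: C with explicit H count 2
  atom 14: C, bond orders sum to 4 (valence 4) → 0 H
  atom 15: C, bond orders sum to 1 (valence 4) → 3 H
  atom 16: O, bond orders sum to 2 (valence 2) → 0 H
Total hydrogens: 19.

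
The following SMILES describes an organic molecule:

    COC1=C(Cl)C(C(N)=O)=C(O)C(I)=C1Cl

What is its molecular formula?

C8H6Cl2INO3

Walk through each heavy atom and fill implicit hydrogens from standard valence (C 4, N 3, O 2, S 2, halogen 1):
  atom 1: C, bond orders sum to 1 (valence 4) → 3 H
  atom 2: O, bond orders sum to 2 (valence 2) → 0 H
  atom 3: C, bond orders sum to 4 (valence 4) → 0 H
  atom 4: C, bond orders sum to 4 (valence 4) → 0 H
  atom 5: Cl (halogen, monovalent) → 0 H
  atom 6: C, bond orders sum to 4 (valence 4) → 0 H
  atom 7: C, bond orders sum to 4 (valence 4) → 0 H
  atom 8: N, bond orders sum to 1 (valence 3) → 2 H
  atom 9: O, bond orders sum to 2 (valence 2) → 0 H
  atom 10: C, bond orders sum to 4 (valence 4) → 0 H
  atom 11: O, bond orders sum to 1 (valence 2) → 1 H
  atom 12: C, bond orders sum to 4 (valence 4) → 0 H
  atom 13: I (halogen, monovalent) → 0 H
  atom 14: C, bond orders sum to 4 (valence 4) → 0 H
  atom 15: Cl (halogen, monovalent) → 0 H
Totals → C:8, H:6, Cl:2, I:1, N:1, O:3.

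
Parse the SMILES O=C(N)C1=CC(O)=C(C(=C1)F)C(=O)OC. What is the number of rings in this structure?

In SMILES, each pair of matching ring-closure digits denotes one ring-closing bond; the number of such bonds equals the number of independent rings.
Ring-closure bonds here: 1.

1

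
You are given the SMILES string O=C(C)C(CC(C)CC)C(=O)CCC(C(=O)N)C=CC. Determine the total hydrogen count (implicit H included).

27

Walk through each heavy atom and fill implicit hydrogens from standard valence (C 4, N 3, O 2, S 2, halogen 1):
  atom 1: O, bond orders sum to 2 (valence 2) → 0 H
  atom 2: C, bond orders sum to 4 (valence 4) → 0 H
  atom 3: C, bond orders sum to 1 (valence 4) → 3 H
  atom 4: C, bond orders sum to 3 (valence 4) → 1 H
  atom 5: C, bond orders sum to 2 (valence 4) → 2 H
  atom 6: C, bond orders sum to 3 (valence 4) → 1 H
  atom 7: C, bond orders sum to 1 (valence 4) → 3 H
  atom 8: C, bond orders sum to 2 (valence 4) → 2 H
  atom 9: C, bond orders sum to 1 (valence 4) → 3 H
  atom 10: C, bond orders sum to 4 (valence 4) → 0 H
  atom 11: O, bond orders sum to 2 (valence 2) → 0 H
  atom 12: C, bond orders sum to 2 (valence 4) → 2 H
  atom 13: C, bond orders sum to 2 (valence 4) → 2 H
  atom 14: C, bond orders sum to 3 (valence 4) → 1 H
  atom 15: C, bond orders sum to 4 (valence 4) → 0 H
  atom 16: O, bond orders sum to 2 (valence 2) → 0 H
  atom 17: N, bond orders sum to 1 (valence 3) → 2 H
  atom 18: C, bond orders sum to 3 (valence 4) → 1 H
  atom 19: C, bond orders sum to 3 (valence 4) → 1 H
  atom 20: C, bond orders sum to 1 (valence 4) → 3 H
Total hydrogens: 27.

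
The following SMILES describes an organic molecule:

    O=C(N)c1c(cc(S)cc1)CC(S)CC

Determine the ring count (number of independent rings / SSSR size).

In SMILES, each pair of matching ring-closure digits denotes one ring-closing bond; the number of such bonds equals the number of independent rings.
Ring-closure bonds here: 1.

1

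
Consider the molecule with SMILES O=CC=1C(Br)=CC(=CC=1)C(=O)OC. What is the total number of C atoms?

9

Count every carbon token in the SMILES (each C, including those in ring-closure positions and inside branches).
Carbon count: 9.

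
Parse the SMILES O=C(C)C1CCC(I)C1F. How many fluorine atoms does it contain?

Scan the SMILES for F atoms (remember two-letter symbols like Cl and Br are single atoms).
Fluorine count: 1.

1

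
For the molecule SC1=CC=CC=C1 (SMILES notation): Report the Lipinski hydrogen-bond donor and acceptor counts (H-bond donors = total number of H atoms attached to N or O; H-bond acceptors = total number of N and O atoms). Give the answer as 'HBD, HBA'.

Donors: find every N or O and count the H atoms it carries.
  (no N or O atoms present)
Lipinski HBD = 0.
Acceptors: N atoms = 0, O atoms = 0 → HBA = 0.

0, 0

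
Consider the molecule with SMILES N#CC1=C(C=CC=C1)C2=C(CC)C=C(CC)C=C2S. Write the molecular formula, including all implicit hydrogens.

Walk through each heavy atom and fill implicit hydrogens from standard valence (C 4, N 3, O 2, S 2, halogen 1):
  atom 1: N, bond orders sum to 3 (valence 3) → 0 H
  atom 2: C, bond orders sum to 4 (valence 4) → 0 H
  atom 3: C, bond orders sum to 4 (valence 4) → 0 H
  atom 4: C, bond orders sum to 4 (valence 4) → 0 H
  atom 5: C, bond orders sum to 3 (valence 4) → 1 H
  atom 6: C, bond orders sum to 3 (valence 4) → 1 H
  atom 7: C, bond orders sum to 3 (valence 4) → 1 H
  atom 8: C, bond orders sum to 3 (valence 4) → 1 H
  atom 9: C, bond orders sum to 4 (valence 4) → 0 H
  atom 10: C, bond orders sum to 4 (valence 4) → 0 H
  atom 11: C, bond orders sum to 2 (valence 4) → 2 H
  atom 12: C, bond orders sum to 1 (valence 4) → 3 H
  atom 13: C, bond orders sum to 3 (valence 4) → 1 H
  atom 14: C, bond orders sum to 4 (valence 4) → 0 H
  atom 15: C, bond orders sum to 2 (valence 4) → 2 H
  atom 16: C, bond orders sum to 1 (valence 4) → 3 H
  atom 17: C, bond orders sum to 3 (valence 4) → 1 H
  atom 18: C, bond orders sum to 4 (valence 4) → 0 H
  atom 19: S, bond orders sum to 1 (valence 2) → 1 H
Totals → C:17, H:17, N:1, S:1.

C17H17NS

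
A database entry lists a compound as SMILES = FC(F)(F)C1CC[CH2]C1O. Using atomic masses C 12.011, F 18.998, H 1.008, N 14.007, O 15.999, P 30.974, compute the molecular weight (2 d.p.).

154.13 g/mol

First, the molecular formula is C6H9F3O (counting implicit H from valence).
  C: 6 × 12.011 = 72.066
  F: 3 × 18.998 = 56.994
  H: 9 × 1.008 = 9.072
  O: 1 × 15.999 = 15.999
Sum: 6×12.011 + 3×18.998 + 9×1.008 + 1×15.999 = 154.131 → 154.13 g/mol.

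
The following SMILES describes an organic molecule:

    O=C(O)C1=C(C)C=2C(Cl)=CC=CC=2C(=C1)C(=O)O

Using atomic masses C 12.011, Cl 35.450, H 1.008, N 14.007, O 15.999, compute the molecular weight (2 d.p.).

264.66 g/mol

First, the molecular formula is C13H9ClO4 (counting implicit H from valence).
  C: 13 × 12.011 = 156.143
  Cl: 1 × 35.450 = 35.450
  H: 9 × 1.008 = 9.072
  O: 4 × 15.999 = 63.996
Sum: 13×12.011 + 1×35.450 + 9×1.008 + 4×15.999 = 264.661 → 264.66 g/mol.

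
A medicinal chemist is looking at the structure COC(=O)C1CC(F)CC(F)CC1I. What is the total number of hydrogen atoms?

Walk through each heavy atom and fill implicit hydrogens from standard valence (C 4, N 3, O 2, S 2, halogen 1):
  atom 1: C, bond orders sum to 1 (valence 4) → 3 H
  atom 2: O, bond orders sum to 2 (valence 2) → 0 H
  atom 3: C, bond orders sum to 4 (valence 4) → 0 H
  atom 4: O, bond orders sum to 2 (valence 2) → 0 H
  atom 5: C, bond orders sum to 3 (valence 4) → 1 H
  atom 6: C, bond orders sum to 2 (valence 4) → 2 H
  atom 7: C, bond orders sum to 3 (valence 4) → 1 H
  atom 8: F (halogen, monovalent) → 0 H
  atom 9: C, bond orders sum to 2 (valence 4) → 2 H
  atom 10: C, bond orders sum to 3 (valence 4) → 1 H
  atom 11: F (halogen, monovalent) → 0 H
  atom 12: C, bond orders sum to 2 (valence 4) → 2 H
  atom 13: C, bond orders sum to 3 (valence 4) → 1 H
  atom 14: I (halogen, monovalent) → 0 H
Total hydrogens: 13.

13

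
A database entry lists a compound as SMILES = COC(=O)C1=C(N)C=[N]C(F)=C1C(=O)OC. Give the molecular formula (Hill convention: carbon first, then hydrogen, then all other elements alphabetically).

Walk through each heavy atom and fill implicit hydrogens from standard valence (C 4, N 3, O 2, S 2, halogen 1):
  atom 1: C, bond orders sum to 1 (valence 4) → 3 H
  atom 2: O, bond orders sum to 2 (valence 2) → 0 H
  atom 3: C, bond orders sum to 4 (valence 4) → 0 H
  atom 4: O, bond orders sum to 2 (valence 2) → 0 H
  atom 5: C, bond orders sum to 4 (valence 4) → 0 H
  atom 6: C, bond orders sum to 4 (valence 4) → 0 H
  atom 7: N, bond orders sum to 1 (valence 3) → 2 H
  atom 8: C, bond orders sum to 3 (valence 4) → 1 H
  atom 9: N with explicit H count 0
  atom 10: C, bond orders sum to 4 (valence 4) → 0 H
  atom 11: F (halogen, monovalent) → 0 H
  atom 12: C, bond orders sum to 4 (valence 4) → 0 H
  atom 13: C, bond orders sum to 4 (valence 4) → 0 H
  atom 14: O, bond orders sum to 2 (valence 2) → 0 H
  atom 15: O, bond orders sum to 2 (valence 2) → 0 H
  atom 16: C, bond orders sum to 1 (valence 4) → 3 H
Totals → C:9, H:9, F:1, N:2, O:4.

C9H9FN2O4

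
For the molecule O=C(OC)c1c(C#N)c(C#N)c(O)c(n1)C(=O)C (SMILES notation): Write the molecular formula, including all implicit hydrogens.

Walk through each heavy atom and fill implicit hydrogens from standard valence (C 4, N 3, O 2, S 2, halogen 1); for lowercase aromatic atoms, an aromatic c carries 1 H when it has two neighbours and 0 H with three, and aromatic n carries 0 H:
  atom 1: O, bond orders sum to 2 (valence 2) → 0 H
  atom 2: C, bond orders sum to 4 (valence 4) → 0 H
  atom 3: O, bond orders sum to 2 (valence 2) → 0 H
  atom 4: C, bond orders sum to 1 (valence 4) → 3 H
  atom 5: aromatic c, 3 neighbours → 0 H
  atom 6: aromatic c, 3 neighbours → 0 H
  atom 7: C, bond orders sum to 4 (valence 4) → 0 H
  atom 8: N, bond orders sum to 3 (valence 3) → 0 H
  atom 9: aromatic c, 3 neighbours → 0 H
  atom 10: C, bond orders sum to 4 (valence 4) → 0 H
  atom 11: N, bond orders sum to 3 (valence 3) → 0 H
  atom 12: aromatic c, 3 neighbours → 0 H
  atom 13: O, bond orders sum to 1 (valence 2) → 1 H
  atom 14: aromatic c, 3 neighbours → 0 H
  atom 15: aromatic n, 2 neighbours → 0 H
  atom 16: C, bond orders sum to 4 (valence 4) → 0 H
  atom 17: O, bond orders sum to 2 (valence 2) → 0 H
  atom 18: C, bond orders sum to 1 (valence 4) → 3 H
Totals → C:11, H:7, N:3, O:4.

C11H7N3O4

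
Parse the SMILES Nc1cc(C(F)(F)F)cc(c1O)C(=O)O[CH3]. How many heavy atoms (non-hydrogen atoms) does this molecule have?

16

Every atom symbol written in the SMILES (organic subset) is one heavy atom; implicit H are not written.
Heavy atoms by element → C:9, F:3, N:1, O:3.
Total: 16.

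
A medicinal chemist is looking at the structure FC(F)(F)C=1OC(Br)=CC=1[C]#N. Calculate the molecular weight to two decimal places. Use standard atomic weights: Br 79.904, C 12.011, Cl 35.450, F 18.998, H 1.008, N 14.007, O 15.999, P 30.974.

First, the molecular formula is C6HBrF3NO (counting implicit H from valence).
  Br: 1 × 79.904 = 79.904
  C: 6 × 12.011 = 72.066
  F: 3 × 18.998 = 56.994
  H: 1 × 1.008 = 1.008
  N: 1 × 14.007 = 14.007
  O: 1 × 15.999 = 15.999
Sum: 1×79.904 + 6×12.011 + 3×18.998 + 1×1.008 + 1×14.007 + 1×15.999 = 239.978 → 239.98 g/mol.

239.98 g/mol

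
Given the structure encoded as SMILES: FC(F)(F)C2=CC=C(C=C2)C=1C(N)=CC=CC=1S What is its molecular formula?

Walk through each heavy atom and fill implicit hydrogens from standard valence (C 4, N 3, O 2, S 2, halogen 1):
  atom 1: F (halogen, monovalent) → 0 H
  atom 2: C, bond orders sum to 4 (valence 4) → 0 H
  atom 3: F (halogen, monovalent) → 0 H
  atom 4: F (halogen, monovalent) → 0 H
  atom 5: C, bond orders sum to 4 (valence 4) → 0 H
  atom 6: C, bond orders sum to 3 (valence 4) → 1 H
  atom 7: C, bond orders sum to 3 (valence 4) → 1 H
  atom 8: C, bond orders sum to 4 (valence 4) → 0 H
  atom 9: C, bond orders sum to 3 (valence 4) → 1 H
  atom 10: C, bond orders sum to 3 (valence 4) → 1 H
  atom 11: C, bond orders sum to 4 (valence 4) → 0 H
  atom 12: C, bond orders sum to 4 (valence 4) → 0 H
  atom 13: N, bond orders sum to 1 (valence 3) → 2 H
  atom 14: C, bond orders sum to 3 (valence 4) → 1 H
  atom 15: C, bond orders sum to 3 (valence 4) → 1 H
  atom 16: C, bond orders sum to 3 (valence 4) → 1 H
  atom 17: C, bond orders sum to 4 (valence 4) → 0 H
  atom 18: S, bond orders sum to 1 (valence 2) → 1 H
Totals → C:13, H:10, F:3, N:1, S:1.
In Hill order: C13H10F3NS.

C13H10F3NS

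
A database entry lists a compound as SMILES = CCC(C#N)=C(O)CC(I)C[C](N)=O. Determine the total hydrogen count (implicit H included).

13

Walk through each heavy atom and fill implicit hydrogens from standard valence (C 4, N 3, O 2, S 2, halogen 1):
  atom 1: C, bond orders sum to 1 (valence 4) → 3 H
  atom 2: C, bond orders sum to 2 (valence 4) → 2 H
  atom 3: C, bond orders sum to 4 (valence 4) → 0 H
  atom 4: C, bond orders sum to 4 (valence 4) → 0 H
  atom 5: N, bond orders sum to 3 (valence 3) → 0 H
  atom 6: C, bond orders sum to 4 (valence 4) → 0 H
  atom 7: O, bond orders sum to 1 (valence 2) → 1 H
  atom 8: C, bond orders sum to 2 (valence 4) → 2 H
  atom 9: C, bond orders sum to 3 (valence 4) → 1 H
  atom 10: I (halogen, monovalent) → 0 H
  atom 11: C, bond orders sum to 2 (valence 4) → 2 H
  atom 12: C with explicit H count 0
  atom 13: N, bond orders sum to 1 (valence 3) → 2 H
  atom 14: O, bond orders sum to 2 (valence 2) → 0 H
Total hydrogens: 13.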